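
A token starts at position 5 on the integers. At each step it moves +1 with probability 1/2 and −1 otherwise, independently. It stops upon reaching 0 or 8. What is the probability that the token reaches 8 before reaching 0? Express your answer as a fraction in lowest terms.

5/8

With a fair step, P(i) = ½P(i−1) + ½P(i+1) with P(0)=0, P(8)=1 has the linear solution P(i) = i/8.
P(5) = 5/8.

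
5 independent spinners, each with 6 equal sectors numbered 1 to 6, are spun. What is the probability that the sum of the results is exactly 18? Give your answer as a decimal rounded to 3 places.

0.100

There are 6^5 = 7776 equally likely outcomes.
The number of ordered 5-tuples from {1,…,6} summing to 18 is 780.
P(sum = 18) = 780/7776 = 65/648 ≈ 0.100.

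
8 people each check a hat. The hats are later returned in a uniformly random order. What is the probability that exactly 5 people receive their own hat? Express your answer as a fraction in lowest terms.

Choose which 5 of the 8 are fixed: C(8,5) = 56 ways.
The remaining 3 must have no fixed point: D(3) = 2.
P = 56·2/40320 = 1/360.

1/360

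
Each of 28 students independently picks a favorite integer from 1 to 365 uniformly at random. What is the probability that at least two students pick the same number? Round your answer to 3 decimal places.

0.654

It's easier to compute the probability that all 28 are distinct.
P(all distinct) = 365/365 · 364/365 · ··· · 338/365 ≈ 0.346.
So the probability of at least one match is 1 − 0.346 = 0.654.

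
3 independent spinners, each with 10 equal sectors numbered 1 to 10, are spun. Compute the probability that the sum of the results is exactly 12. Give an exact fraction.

There are 10^3 = 1000 equally likely outcomes.
The number of ordered 3-tuples from {1,…,10} summing to 12 is 55.
P(sum = 12) = 55/1000 = 11/200.

11/200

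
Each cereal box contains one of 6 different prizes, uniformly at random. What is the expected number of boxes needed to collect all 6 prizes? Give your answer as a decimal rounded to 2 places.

After i distinct types are collected, each trial gives a new one with probability (6−i)/6, so the expected wait for the next new type is 6/(6−i).
E = 6/6 + 6/5 + 6/4 + 6/3 + 6/2 + 6/1 = 147/10 ≈ 14.70.

14.70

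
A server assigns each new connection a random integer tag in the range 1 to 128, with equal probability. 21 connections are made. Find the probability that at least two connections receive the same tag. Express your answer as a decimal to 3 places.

0.824

It's easier to compute the probability that all 21 are distinct.
P(all distinct) = 128/128 · 127/128 · ··· · 108/128 ≈ 0.176.
So the probability of at least one match is 1 − 0.176 = 0.824.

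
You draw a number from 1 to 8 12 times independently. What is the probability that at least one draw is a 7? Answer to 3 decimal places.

0.799

P(no draw is a 7) = (7/8)^12 ≈ 0.201.
P(at least one) = 1 − 0.201 = 0.799.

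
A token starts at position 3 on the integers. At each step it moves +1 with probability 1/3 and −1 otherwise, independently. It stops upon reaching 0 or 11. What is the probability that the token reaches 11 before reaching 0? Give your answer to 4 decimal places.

0.0034

Let r = q/p = (2/3)/(1/3) = 2. The recurrence P(i) = p·P(i+1) + q·P(i−1) with P(0)=0, P(11)=1 gives P(i) = (1 − r^i)/(1 − r^11).
P(3) = (1 − (2)^3) / (1 − (2)^11) = 7/2047 ≈ 0.0034.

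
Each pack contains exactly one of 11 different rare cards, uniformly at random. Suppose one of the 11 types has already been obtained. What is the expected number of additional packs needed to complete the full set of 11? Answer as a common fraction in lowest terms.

81191/2520

Starting from 1 distinct type, each trial gives a new one with probability (11−i)/11 when i types are held, so the wait for the next new type is 11/(11−i).
E = 11/10 + 11/9 + 11/8 + 11/7 + 11/6 + 11/5 + 11/4 + 11/3 + 11/2 + 11/1 = 81191/2520.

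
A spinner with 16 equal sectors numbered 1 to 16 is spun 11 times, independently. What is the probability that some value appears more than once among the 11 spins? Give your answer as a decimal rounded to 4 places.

P(all 11 different) = 16/16 · 15/16 · ··· · 6/16 ≈ 0.0099.
P(at least two equal) = 1 − 0.0099 = 0.9901.

0.9901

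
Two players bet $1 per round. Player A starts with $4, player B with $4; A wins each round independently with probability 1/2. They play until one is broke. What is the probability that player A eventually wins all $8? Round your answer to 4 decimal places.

With a fair step, P(i) = ½P(i−1) + ½P(i+1) with P(0)=0, P(8)=1 has the linear solution P(i) = i/8.
P(4) = 4/8 = 1/2 ≈ 0.5000.

0.5000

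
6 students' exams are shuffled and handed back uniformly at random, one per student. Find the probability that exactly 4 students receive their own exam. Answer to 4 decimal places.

Choose which 4 of the 6 are fixed: C(6,4) = 15 ways.
The remaining 2 must have no fixed point: D(2) = 1.
P = 15·1/720 = 1/48 ≈ 0.0208.

0.0208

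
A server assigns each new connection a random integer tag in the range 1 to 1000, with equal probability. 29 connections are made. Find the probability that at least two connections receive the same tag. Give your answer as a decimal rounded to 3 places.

0.336

It's easier to compute the probability that all 29 are distinct.
P(all distinct) = 1000/1000 · 999/1000 · ··· · 972/1000 ≈ 0.664.
So the probability of at least one match is 1 − 0.664 = 0.336.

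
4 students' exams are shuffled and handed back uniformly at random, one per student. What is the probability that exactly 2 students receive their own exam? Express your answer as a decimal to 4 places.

Choose which 2 of the 4 are fixed: C(4,2) = 6 ways.
The remaining 2 must have no fixed point: D(2) = 1.
P = 6·1/24 = 1/4 ≈ 0.2500.

0.2500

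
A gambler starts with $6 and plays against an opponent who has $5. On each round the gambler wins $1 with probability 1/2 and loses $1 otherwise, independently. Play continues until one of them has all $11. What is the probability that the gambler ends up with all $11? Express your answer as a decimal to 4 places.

0.5455

With a fair step, P(i) = ½P(i−1) + ½P(i+1) with P(0)=0, P(11)=1 has the linear solution P(i) = i/11.
P(6) = 6/11 ≈ 0.5455.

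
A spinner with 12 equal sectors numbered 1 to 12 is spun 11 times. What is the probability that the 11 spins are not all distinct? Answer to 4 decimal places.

0.9994

P(all 11 different) = 12/12 · 11/12 · ··· · 2/12 ≈ 0.0006.
P(at least two equal) = 1 − 0.0006 = 0.9994.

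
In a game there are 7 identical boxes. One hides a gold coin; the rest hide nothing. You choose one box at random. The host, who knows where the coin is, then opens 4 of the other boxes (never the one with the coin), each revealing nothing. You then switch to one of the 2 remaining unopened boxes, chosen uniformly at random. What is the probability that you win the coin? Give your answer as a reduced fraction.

3/7

Your original box holds the coin with probability 1/7, so the other 6 collectively hold it with probability 6/7.
The host can always find 4 empty boxes to open, so the reveals don't change that 6/7; it is now spread over the 2 remaining unopened boxes.
P(win by switching) = (6/7) · (1/2) = 3/7.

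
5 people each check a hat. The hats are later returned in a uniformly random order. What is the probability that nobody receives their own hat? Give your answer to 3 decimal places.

This is the derangement probability: permutations of 5 with no fixed point.
D(5) = 5! · (1 − 1/1! + 1/2! − ··· + (−1)^5/5!) = 44.
P = 44/120 = 11/30 ≈ 0.367.

0.367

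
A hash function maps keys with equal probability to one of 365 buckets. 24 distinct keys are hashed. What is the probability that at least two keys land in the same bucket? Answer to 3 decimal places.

0.538

It's easier to compute the probability that all 24 are distinct.
P(all distinct) = 365/365 · 364/365 · ··· · 342/365 ≈ 0.462.
So the probability of at least one match is 1 − 0.462 = 0.538.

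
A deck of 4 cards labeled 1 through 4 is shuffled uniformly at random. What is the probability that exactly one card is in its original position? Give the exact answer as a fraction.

Choose which one is fixed: C(4,1) = 4 ways.
The remaining 3 must have no fixed point: D(3) = 2.
P = 4·2/24 = 1/3.

1/3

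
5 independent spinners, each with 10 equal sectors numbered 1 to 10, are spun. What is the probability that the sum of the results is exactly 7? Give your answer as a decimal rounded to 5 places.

There are 10^5 = 100000 equally likely outcomes.
The number of ordered 5-tuples from {1,…,10} summing to 7 is 15.
P(sum = 7) = 15/100000 = 3/20000 ≈ 0.00015.

0.00015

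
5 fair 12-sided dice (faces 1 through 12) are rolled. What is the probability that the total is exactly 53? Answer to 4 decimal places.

There are 12^5 = 248832 equally likely outcomes.
The number of ordered 5-tuples from {1,…,12} summing to 53 is 330.
P(sum = 53) = 330/248832 = 55/41472 ≈ 0.0013.

0.0013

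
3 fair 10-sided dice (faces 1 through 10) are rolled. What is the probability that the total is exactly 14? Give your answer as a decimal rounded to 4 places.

0.0690

There are 10^3 = 1000 equally likely outcomes.
The number of ordered 3-tuples from {1,…,10} summing to 14 is 69.
P(sum = 14) = 69/1000 ≈ 0.0690.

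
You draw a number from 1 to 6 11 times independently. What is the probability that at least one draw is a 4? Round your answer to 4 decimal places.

0.8654

P(no draw is a 4) = (5/6)^11 ≈ 0.1346.
P(at least one) = 1 − 0.1346 = 0.8654.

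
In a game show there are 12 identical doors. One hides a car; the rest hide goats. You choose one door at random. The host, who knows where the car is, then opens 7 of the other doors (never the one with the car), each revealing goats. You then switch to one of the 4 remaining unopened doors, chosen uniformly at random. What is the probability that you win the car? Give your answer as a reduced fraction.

11/48

Your original door holds the car with probability 1/12, so the other 11 collectively hold it with probability 11/12.
The host can always find 7 empty doors to open, so the reveals don't change that 11/12; it is now spread over the 4 remaining unopened doors.
P(win by switching) = (11/12) · (1/4) = 11/48.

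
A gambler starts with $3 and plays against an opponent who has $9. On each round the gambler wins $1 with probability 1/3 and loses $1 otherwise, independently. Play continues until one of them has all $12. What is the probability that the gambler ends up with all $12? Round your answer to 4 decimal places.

0.0017

Let r = q/p = (2/3)/(1/3) = 2. The recurrence P(i) = p·P(i+1) + q·P(i−1) with P(0)=0, P(12)=1 gives P(i) = (1 − r^i)/(1 − r^12).
P(3) = (1 − (2)^3) / (1 − (2)^12) = 1/585 ≈ 0.0017.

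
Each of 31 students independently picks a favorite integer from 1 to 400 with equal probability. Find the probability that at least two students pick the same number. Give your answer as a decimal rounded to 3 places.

0.697

It's easier to compute the probability that all 31 are distinct.
P(all distinct) = 400/400 · 399/400 · ··· · 370/400 ≈ 0.303.
So the probability of at least one match is 1 − 0.303 = 0.697.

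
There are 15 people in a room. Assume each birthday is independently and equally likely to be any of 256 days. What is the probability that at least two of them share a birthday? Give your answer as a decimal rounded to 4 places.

It's easier to compute the probability that all 15 are distinct.
P(all distinct) = 256/256 · 255/256 · ··· · 242/256 ≈ 0.6583.
So the probability of at least one match is 1 − 0.6583 = 0.3417.

0.3417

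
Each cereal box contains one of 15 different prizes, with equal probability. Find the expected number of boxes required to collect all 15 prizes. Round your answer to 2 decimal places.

49.77

After i distinct types are collected, each trial gives a new one with probability (15−i)/15, so the expected wait for the next new type is 15/(15−i).
E = 15/15 + 15/14 + 15/13 + 15/12 + 15/11 + 15/10 + 15/9 + 15/8 + 15/7 + 15/6 + 15/5 + 15/4 + 15/3 + 15/2 + 15/1 = 1195757/24024 ≈ 49.77.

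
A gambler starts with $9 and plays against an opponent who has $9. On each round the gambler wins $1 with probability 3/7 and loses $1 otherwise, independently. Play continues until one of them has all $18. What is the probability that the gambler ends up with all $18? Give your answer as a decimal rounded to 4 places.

Let r = q/p = (4/7)/(3/7) = 4/3. The recurrence P(i) = p·P(i+1) + q·P(i−1) with P(0)=0, P(18)=1 gives P(i) = (1 − r^i)/(1 − r^18).
P(9) = (1 − (4/3)^9) / (1 − (4/3)^18) = 19683/281827 ≈ 0.0698.

0.0698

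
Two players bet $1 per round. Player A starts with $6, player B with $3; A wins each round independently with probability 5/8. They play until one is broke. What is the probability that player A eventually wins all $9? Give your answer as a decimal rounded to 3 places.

Let r = q/p = (3/8)/(5/8) = 3/5. The recurrence P(i) = p·P(i+1) + q·P(i−1) with P(0)=0, P(9)=1 gives P(i) = (1 − r^i)/(1 − r^9).
P(6) = (1 − (3/5)^6) / (1 − (3/5)^9) = 19000/19729 ≈ 0.963.

0.963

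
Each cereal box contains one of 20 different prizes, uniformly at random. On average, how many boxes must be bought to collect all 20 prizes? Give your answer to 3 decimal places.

After i distinct types are collected, each trial gives a new one with probability (20−i)/20, so the expected wait for the next new type is 20/(20−i).
E = 20/20 + 20/19 + 20/18 + 20/17 + 20/16 + 20/15 + 20/14 + 20/13 + 20/12 + 20/11 + 20/10 + 20/9 + 20/8 + 20/7 + 20/6 + 20/5 + 20/4 + 20/3 + 20/2 + 20/1 = 279175675/3879876 ≈ 71.955.

71.955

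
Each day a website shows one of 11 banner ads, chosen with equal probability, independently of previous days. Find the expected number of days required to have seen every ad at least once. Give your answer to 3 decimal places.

33.219

After i distinct types are collected, each trial gives a new one with probability (11−i)/11, so the expected wait for the next new type is 11/(11−i).
E = 11/11 + 11/10 + 11/9 + 11/8 + 11/7 + 11/6 + 11/5 + 11/4 + 11/3 + 11/2 + 11/1 = 83711/2520 ≈ 33.219.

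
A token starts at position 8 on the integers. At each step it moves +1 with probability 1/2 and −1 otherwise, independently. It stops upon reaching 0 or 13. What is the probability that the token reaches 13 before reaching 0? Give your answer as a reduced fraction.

With a fair step, P(i) = ½P(i−1) + ½P(i+1) with P(0)=0, P(13)=1 has the linear solution P(i) = i/13.
P(8) = 8/13.

8/13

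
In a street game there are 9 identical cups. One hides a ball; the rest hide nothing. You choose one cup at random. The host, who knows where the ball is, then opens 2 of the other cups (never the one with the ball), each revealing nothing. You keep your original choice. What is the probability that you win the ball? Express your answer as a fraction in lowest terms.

The host can always open 2 empty cups regardless of your choice, so the reveals give no information about your original cup.
P(win by staying) = 1/9.

1/9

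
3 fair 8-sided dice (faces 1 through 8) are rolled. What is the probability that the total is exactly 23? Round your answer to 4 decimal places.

There are 8^3 = 512 equally likely outcomes.
The number of ordered 3-tuples from {1,…,8} summing to 23 is 3.
P(sum = 23) = 3/512 ≈ 0.0059.

0.0059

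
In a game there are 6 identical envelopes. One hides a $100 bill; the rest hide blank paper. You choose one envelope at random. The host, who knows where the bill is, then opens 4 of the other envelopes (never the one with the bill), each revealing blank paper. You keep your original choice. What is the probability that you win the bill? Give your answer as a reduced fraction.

The host can always open 4 empty envelopes regardless of your choice, so the reveals give no information about your original envelope.
P(win by staying) = 1/6.

1/6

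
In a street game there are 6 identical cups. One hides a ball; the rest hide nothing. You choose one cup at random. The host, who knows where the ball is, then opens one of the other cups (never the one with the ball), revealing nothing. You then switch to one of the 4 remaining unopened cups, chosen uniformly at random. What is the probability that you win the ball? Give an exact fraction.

Your original cup holds the ball with probability 1/6, so the other 5 collectively hold it with probability 5/6.
The host can always find an empty cup to open, so this doesn't change that 5/6; it is now spread over the 4 remaining unopened cups.
P(win by switching) = (5/6) · (1/4) = 5/24.

5/24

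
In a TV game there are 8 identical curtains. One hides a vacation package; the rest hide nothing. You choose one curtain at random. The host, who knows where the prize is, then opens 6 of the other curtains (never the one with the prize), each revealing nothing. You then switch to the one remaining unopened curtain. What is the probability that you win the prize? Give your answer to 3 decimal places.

0.875

Your original curtain holds the prize with probability 1/8, so the other 7 collectively hold it with probability 7/8.
The host can always find 6 empty curtains to open, so the reveals don't change that 7/8; it is now spread over the 1 remaining unopened curtain.
P(win by switching) = (7/8) · (1/1) = 7/8 ≈ 0.875.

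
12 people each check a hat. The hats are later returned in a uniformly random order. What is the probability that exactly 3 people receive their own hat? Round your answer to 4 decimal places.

0.0613

Choose which 3 of the 12 are fixed: C(12,3) = 220 ways.
The remaining 9 must have no fixed point: D(9) = 133496.
P = 220·133496/479001600 = 16687/272160 ≈ 0.0613.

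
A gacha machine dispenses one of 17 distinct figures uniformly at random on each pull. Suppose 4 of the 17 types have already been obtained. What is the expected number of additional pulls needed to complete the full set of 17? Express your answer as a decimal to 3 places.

Starting from 4 distinct types, each trial gives a new one with probability (17−i)/17 when i types are held, so the wait for the next new type is 17/(17−i).
E = 17/13 + 17/12 + 17/11 + 17/10 + 17/9 + 17/8 + 17/7 + 17/6 + 17/5 + 17/4 + 17/3 + 17/2 + 17/1 = 19481881/360360 ≈ 54.062.

54.062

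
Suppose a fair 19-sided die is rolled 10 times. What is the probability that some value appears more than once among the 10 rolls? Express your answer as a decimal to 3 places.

P(all 10 different) = 19/19 · 18/19 · ··· · 10/19 ≈ 0.055.
P(at least two equal) = 1 − 0.055 = 0.945.

0.945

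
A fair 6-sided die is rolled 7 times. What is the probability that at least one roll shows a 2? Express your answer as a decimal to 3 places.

0.721

P(no roll shows a 2) = (5/6)^7 ≈ 0.279.
P(at least one) = 1 − 0.279 = 0.721.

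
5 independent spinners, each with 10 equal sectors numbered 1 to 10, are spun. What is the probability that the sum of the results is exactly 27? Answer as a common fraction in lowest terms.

3/50

There are 10^5 = 100000 equally likely outcomes.
The number of ordered 5-tuples from {1,…,10} summing to 27 is 6000.
P(sum = 27) = 6000/100000 = 3/50.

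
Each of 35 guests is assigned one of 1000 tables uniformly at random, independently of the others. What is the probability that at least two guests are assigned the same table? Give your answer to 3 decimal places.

0.452

It's easier to compute the probability that all 35 are distinct.
P(all distinct) = 1000/1000 · 999/1000 · ··· · 966/1000 ≈ 0.548.
So the probability of at least one match is 1 − 0.548 = 0.452.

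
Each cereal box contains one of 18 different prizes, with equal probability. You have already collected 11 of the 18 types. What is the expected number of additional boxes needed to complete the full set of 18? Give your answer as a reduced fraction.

3267/70

Starting from 11 distinct types, each trial gives a new one with probability (18−i)/18 when i types are held, so the wait for the next new type is 18/(18−i).
E = 18/7 + 18/6 + 18/5 + 18/4 + 18/3 + 18/2 + 18/1 = 3267/70.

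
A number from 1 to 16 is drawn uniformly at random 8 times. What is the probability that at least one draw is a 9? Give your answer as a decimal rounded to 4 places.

P(no draw is a 9) = (15/16)^8 ≈ 0.5967.
P(at least one) = 1 − 0.5967 = 0.4033.

0.4033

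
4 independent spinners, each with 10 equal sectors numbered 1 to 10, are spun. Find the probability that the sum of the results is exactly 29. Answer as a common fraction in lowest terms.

87/2500

There are 10^4 = 10000 equally likely outcomes.
The number of ordered 4-tuples from {1,…,10} summing to 29 is 348.
P(sum = 29) = 348/10000 = 87/2500.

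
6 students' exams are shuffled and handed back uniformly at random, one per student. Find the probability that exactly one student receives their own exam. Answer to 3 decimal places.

0.367

Choose which one is fixed: C(6,1) = 6 ways.
The remaining 5 must have no fixed point: D(5) = 44.
P = 6·44/720 = 11/30 ≈ 0.367.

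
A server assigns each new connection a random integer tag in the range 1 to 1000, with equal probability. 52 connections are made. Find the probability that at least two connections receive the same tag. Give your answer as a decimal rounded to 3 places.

0.741

It's easier to compute the probability that all 52 are distinct.
P(all distinct) = 1000/1000 · 999/1000 · ··· · 949/1000 ≈ 0.259.
So the probability of at least one match is 1 − 0.259 = 0.741.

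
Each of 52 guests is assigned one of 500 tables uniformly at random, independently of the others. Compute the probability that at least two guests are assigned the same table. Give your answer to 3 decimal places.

0.936

It's easier to compute the probability that all 52 are distinct.
P(all distinct) = 500/500 · 499/500 · ··· · 449/500 ≈ 0.064.
So the probability of at least one match is 1 − 0.064 = 0.936.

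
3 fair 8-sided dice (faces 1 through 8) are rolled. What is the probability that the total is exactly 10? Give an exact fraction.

9/128

There are 8^3 = 512 equally likely outcomes.
The number of ordered 3-tuples from {1,…,8} summing to 10 is 36.
P(sum = 10) = 36/512 = 9/128.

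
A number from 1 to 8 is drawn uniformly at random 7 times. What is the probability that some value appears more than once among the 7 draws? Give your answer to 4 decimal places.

0.9808

P(all 7 different) = 8/8 · 7/8 · ··· · 2/8 ≈ 0.0192.
P(at least two equal) = 1 − 0.0192 = 0.9808.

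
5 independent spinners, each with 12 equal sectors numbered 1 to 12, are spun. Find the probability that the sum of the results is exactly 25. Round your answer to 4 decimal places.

0.0328

There are 12^5 = 248832 equally likely outcomes.
The number of ordered 5-tuples from {1,…,12} summing to 25 is 8151.
P(sum = 25) = 8151/248832 = 2717/82944 ≈ 0.0328.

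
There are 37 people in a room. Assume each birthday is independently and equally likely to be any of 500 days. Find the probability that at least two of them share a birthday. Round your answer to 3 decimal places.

0.745

It's easier to compute the probability that all 37 are distinct.
P(all distinct) = 500/500 · 499/500 · ··· · 464/500 ≈ 0.255.
So the probability of at least one match is 1 − 0.255 = 0.745.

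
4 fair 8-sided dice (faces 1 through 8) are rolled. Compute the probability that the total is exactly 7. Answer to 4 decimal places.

0.0049

There are 8^4 = 4096 equally likely outcomes.
The number of ordered 4-tuples from {1,…,8} summing to 7 is 20.
P(sum = 7) = 20/4096 = 5/1024 ≈ 0.0049.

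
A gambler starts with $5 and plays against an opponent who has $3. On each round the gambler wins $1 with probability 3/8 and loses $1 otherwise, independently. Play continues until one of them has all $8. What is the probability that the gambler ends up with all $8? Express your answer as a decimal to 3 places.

0.203

Let r = q/p = (5/8)/(3/8) = 5/3. The recurrence P(i) = p·P(i+1) + q·P(i−1) with P(0)=0, P(8)=1 gives P(i) = (1 − r^i)/(1 − r^8).
P(5) = (1 − (5/3)^5) / (1 − (5/3)^8) = 38907/192032 ≈ 0.203.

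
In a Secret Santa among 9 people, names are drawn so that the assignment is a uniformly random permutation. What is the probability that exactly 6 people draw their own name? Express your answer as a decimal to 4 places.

Choose which 6 of the 9 are fixed: C(9,6) = 84 ways.
The remaining 3 must have no fixed point: D(3) = 2.
P = 84·2/362880 = 1/2160 ≈ 0.0005.

0.0005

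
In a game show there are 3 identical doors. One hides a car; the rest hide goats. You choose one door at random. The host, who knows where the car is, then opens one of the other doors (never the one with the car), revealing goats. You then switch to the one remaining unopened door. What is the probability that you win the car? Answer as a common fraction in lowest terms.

Your original door holds the car with probability 1/3, so the other 2 collectively hold it with probability 2/3.
The host can always find an empty door to open, so this doesn't change that 2/3; it is now spread over the 1 remaining unopened door.
P(win by switching) = (2/3) · (1/1) = 2/3.

2/3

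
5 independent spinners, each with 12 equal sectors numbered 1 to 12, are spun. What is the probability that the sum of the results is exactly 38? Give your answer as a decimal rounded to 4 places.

There are 12^5 = 248832 equally likely outcomes.
The number of ordered 5-tuples from {1,…,12} summing to 38 is 9945.
P(sum = 38) = 9945/248832 = 1105/27648 ≈ 0.0400.

0.0400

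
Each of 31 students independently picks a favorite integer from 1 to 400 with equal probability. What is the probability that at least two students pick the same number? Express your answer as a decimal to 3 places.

It's easier to compute the probability that all 31 are distinct.
P(all distinct) = 400/400 · 399/400 · ··· · 370/400 ≈ 0.303.
So the probability of at least one match is 1 − 0.303 = 0.697.

0.697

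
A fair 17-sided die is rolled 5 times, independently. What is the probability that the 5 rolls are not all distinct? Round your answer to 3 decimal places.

0.477

P(all 5 different) = 17/17 · 16/17 · ··· · 13/17 ≈ 0.523.
P(at least two equal) = 1 − 0.523 = 0.477.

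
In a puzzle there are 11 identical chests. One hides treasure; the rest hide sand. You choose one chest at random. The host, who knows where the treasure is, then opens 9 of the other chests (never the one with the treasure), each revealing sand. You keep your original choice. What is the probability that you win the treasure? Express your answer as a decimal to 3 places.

The host can always open 9 empty chests regardless of your choice, so the reveals give no information about your original chest.
P(win by staying) = 1/11 ≈ 0.091.

0.091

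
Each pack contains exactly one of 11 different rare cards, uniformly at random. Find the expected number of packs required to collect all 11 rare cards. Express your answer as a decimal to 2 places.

After i distinct types are collected, each trial gives a new one with probability (11−i)/11, so the expected wait for the next new type is 11/(11−i).
E = 11/11 + 11/10 + 11/9 + 11/8 + 11/7 + 11/6 + 11/5 + 11/4 + 11/3 + 11/2 + 11/1 = 83711/2520 ≈ 33.22.

33.22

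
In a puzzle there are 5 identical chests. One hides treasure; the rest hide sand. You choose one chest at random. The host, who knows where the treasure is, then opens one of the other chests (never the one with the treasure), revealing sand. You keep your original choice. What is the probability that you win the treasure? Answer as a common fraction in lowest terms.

1/5

The host can always open an empty chest regardless of your choice, so this gives no information about your original chest.
P(win by staying) = 1/5.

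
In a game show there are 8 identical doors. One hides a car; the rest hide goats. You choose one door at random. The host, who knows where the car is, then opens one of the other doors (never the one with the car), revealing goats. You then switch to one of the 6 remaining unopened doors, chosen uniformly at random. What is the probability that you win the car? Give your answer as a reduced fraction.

7/48

Your original door holds the car with probability 1/8, so the other 7 collectively hold it with probability 7/8.
The host can always find an empty door to open, so this doesn't change that 7/8; it is now spread over the 6 remaining unopened doors.
P(win by switching) = (7/8) · (1/6) = 7/48.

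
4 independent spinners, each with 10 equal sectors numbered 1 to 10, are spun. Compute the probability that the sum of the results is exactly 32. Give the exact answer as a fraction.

There are 10^4 = 10000 equally likely outcomes.
The number of ordered 4-tuples from {1,…,10} summing to 32 is 165.
P(sum = 32) = 165/10000 = 33/2000.

33/2000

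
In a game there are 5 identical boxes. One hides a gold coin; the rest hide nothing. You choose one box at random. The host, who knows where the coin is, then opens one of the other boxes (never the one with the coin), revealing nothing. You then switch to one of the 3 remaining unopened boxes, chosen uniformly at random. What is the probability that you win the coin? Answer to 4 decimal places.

Your original box holds the coin with probability 1/5, so the other 4 collectively hold it with probability 4/5.
The host can always find an empty box to open, so this doesn't change that 4/5; it is now spread over the 3 remaining unopened boxes.
P(win by switching) = (4/5) · (1/3) = 4/15 ≈ 0.2667.

0.2667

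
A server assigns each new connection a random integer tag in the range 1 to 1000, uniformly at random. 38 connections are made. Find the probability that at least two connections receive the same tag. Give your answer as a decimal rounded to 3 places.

It's easier to compute the probability that all 38 are distinct.
P(all distinct) = 1000/1000 · 999/1000 · ··· · 963/1000 ≈ 0.491.
So the probability of at least one match is 1 − 0.491 = 0.509.

0.509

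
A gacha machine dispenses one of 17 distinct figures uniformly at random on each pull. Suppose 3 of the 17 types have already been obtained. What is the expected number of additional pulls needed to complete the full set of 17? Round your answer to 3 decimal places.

55.277

Starting from 3 distinct types, each trial gives a new one with probability (17−i)/17 when i types are held, so the wait for the next new type is 17/(17−i).
E = 17/14 + 17/13 + 17/12 + 17/11 + 17/10 + 17/9 + 17/8 + 17/7 + 17/6 + 17/5 + 17/4 + 17/3 + 17/2 + 17/1 = 19919461/360360 ≈ 55.277.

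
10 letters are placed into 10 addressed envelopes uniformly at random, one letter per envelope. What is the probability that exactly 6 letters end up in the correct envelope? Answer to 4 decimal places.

0.0005

Choose which 6 of the 10 are fixed: C(10,6) = 210 ways.
The remaining 4 must have no fixed point: D(4) = 9.
P = 210·9/3628800 = 1/1920 ≈ 0.0005.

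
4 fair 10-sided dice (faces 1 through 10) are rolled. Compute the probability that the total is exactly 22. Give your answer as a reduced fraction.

67/1000

There are 10^4 = 10000 equally likely outcomes.
The number of ordered 4-tuples from {1,…,10} summing to 22 is 670.
P(sum = 22) = 670/10000 = 67/1000.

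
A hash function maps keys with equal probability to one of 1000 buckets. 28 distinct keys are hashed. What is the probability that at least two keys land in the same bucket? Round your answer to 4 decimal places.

It's easier to compute the probability that all 28 are distinct.
P(all distinct) = 1000/1000 · 999/1000 · ··· · 973/1000 ≈ 0.6828.
So the probability of at least one match is 1 − 0.6828 = 0.3172.

0.3172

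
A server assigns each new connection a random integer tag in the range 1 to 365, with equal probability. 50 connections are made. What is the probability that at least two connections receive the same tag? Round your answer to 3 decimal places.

It's easier to compute the probability that all 50 are distinct.
P(all distinct) = 365/365 · 364/365 · ··· · 316/365 ≈ 0.030.
So the probability of at least one match is 1 − 0.030 = 0.970.

0.970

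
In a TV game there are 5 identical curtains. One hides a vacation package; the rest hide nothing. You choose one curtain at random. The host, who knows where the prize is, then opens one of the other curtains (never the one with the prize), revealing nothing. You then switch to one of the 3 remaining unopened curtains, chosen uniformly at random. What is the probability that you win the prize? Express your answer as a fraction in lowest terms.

4/15

Your original curtain holds the prize with probability 1/5, so the other 4 collectively hold it with probability 4/5.
The host can always find an empty curtain to open, so this doesn't change that 4/5; it is now spread over the 3 remaining unopened curtains.
P(win by switching) = (4/5) · (1/3) = 4/15.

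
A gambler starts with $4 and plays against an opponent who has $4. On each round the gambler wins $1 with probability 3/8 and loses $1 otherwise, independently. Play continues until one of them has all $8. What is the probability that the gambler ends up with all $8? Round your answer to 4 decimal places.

0.1147

Let r = q/p = (5/8)/(3/8) = 5/3. The recurrence P(i) = p·P(i+1) + q·P(i−1) with P(0)=0, P(8)=1 gives P(i) = (1 − r^i)/(1 − r^8).
P(4) = (1 − (5/3)^4) / (1 − (5/3)^8) = 81/706 ≈ 0.1147.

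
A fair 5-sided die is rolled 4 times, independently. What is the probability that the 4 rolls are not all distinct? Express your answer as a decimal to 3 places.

0.808

P(all 4 different) = 5/5 · 4/5 · ··· · 2/5 ≈ 0.192.
P(at least two equal) = 1 − 0.192 = 0.808.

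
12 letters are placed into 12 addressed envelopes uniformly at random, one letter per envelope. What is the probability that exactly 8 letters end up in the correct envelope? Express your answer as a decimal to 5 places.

0.00001

Choose which 8 of the 12 are fixed: C(12,8) = 495 ways.
The remaining 4 must have no fixed point: D(4) = 9.
P = 495·9/479001600 = 1/107520 ≈ 0.00001.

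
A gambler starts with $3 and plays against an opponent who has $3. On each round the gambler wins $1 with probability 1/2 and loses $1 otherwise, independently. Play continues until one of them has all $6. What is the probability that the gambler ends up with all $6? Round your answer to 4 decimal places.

With a fair step, P(i) = ½P(i−1) + ½P(i+1) with P(0)=0, P(6)=1 has the linear solution P(i) = i/6.
P(3) = 3/6 = 1/2 ≈ 0.5000.

0.5000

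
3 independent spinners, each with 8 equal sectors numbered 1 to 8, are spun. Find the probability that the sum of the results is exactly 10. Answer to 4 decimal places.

0.0703

There are 8^3 = 512 equally likely outcomes.
The number of ordered 3-tuples from {1,…,8} summing to 10 is 36.
P(sum = 10) = 36/512 = 9/128 ≈ 0.0703.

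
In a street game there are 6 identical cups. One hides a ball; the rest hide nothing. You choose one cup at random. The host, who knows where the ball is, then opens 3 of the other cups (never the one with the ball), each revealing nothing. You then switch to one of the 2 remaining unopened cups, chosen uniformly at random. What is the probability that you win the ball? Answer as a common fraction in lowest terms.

5/12

Your original cup holds the ball with probability 1/6, so the other 5 collectively hold it with probability 5/6.
The host can always find 3 empty cups to open, so the reveals don't change that 5/6; it is now spread over the 2 remaining unopened cups.
P(win by switching) = (5/6) · (1/2) = 5/12.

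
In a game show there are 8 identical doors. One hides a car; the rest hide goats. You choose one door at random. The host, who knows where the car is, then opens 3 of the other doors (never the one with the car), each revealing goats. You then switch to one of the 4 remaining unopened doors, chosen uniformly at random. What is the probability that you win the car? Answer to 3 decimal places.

Your original door holds the car with probability 1/8, so the other 7 collectively hold it with probability 7/8.
The host can always find 3 empty doors to open, so the reveals don't change that 7/8; it is now spread over the 4 remaining unopened doors.
P(win by switching) = (7/8) · (1/4) = 7/32 ≈ 0.219.

0.219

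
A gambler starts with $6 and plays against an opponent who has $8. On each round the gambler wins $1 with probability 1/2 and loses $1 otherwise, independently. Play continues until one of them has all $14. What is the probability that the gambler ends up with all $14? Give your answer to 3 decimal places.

With a fair step, P(i) = ½P(i−1) + ½P(i+1) with P(0)=0, P(14)=1 has the linear solution P(i) = i/14.
P(6) = 6/14 = 3/7 ≈ 0.429.

0.429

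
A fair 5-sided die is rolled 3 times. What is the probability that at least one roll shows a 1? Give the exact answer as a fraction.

P(no roll shows a 1) = (4/5)^3 = 64/125.
P(at least one) = 1 − 64/125 = 61/125.

61/125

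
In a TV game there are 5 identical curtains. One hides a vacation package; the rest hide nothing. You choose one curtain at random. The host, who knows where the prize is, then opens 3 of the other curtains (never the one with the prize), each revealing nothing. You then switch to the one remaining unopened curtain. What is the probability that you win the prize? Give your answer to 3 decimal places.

0.800

Your original curtain holds the prize with probability 1/5, so the other 4 collectively hold it with probability 4/5.
The host can always find 3 empty curtains to open, so the reveals don't change that 4/5; it is now spread over the 1 remaining unopened curtain.
P(win by switching) = (4/5) · (1/1) = 4/5 ≈ 0.800.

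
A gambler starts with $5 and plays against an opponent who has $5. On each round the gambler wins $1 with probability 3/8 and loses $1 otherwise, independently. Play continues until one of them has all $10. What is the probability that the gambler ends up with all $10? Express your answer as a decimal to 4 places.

0.0721

Let r = q/p = (5/8)/(3/8) = 5/3. The recurrence P(i) = p·P(i+1) + q·P(i−1) with P(0)=0, P(10)=1 gives P(i) = (1 − r^i)/(1 − r^10).
P(5) = (1 − (5/3)^5) / (1 − (5/3)^10) = 243/3368 ≈ 0.0721.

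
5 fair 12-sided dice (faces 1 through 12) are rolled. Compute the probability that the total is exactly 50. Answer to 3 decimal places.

0.004

There are 12^5 = 248832 equally likely outcomes.
The number of ordered 5-tuples from {1,…,12} summing to 50 is 1001.
P(sum = 50) = 1001/248832 ≈ 0.004.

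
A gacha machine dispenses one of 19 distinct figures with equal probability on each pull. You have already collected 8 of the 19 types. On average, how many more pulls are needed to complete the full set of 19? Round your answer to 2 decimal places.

57.38

Starting from 8 distinct types, each trial gives a new one with probability (19−i)/19 when i types are held, so the wait for the next new type is 19/(19−i).
E = 19/11 + 19/10 + 19/9 + 19/8 + 19/7 + 19/6 + 19/5 + 19/4 + 19/3 + 19/2 + 19/1 = 1590509/27720 ≈ 57.38.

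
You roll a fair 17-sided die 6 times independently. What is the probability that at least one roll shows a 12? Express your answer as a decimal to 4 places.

P(no roll shows a 12) = (16/17)^6 ≈ 0.6951.
P(at least one) = 1 − 0.6951 = 0.3049.

0.3049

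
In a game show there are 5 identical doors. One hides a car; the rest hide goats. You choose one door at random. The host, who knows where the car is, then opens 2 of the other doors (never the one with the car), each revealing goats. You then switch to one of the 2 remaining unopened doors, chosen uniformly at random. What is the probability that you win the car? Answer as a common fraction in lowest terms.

Your original door holds the car with probability 1/5, so the other 4 collectively hold it with probability 4/5.
The host can always find 2 empty doors to open, so the reveals don't change that 4/5; it is now spread over the 2 remaining unopened doors.
P(win by switching) = (4/5) · (1/2) = 2/5.

2/5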